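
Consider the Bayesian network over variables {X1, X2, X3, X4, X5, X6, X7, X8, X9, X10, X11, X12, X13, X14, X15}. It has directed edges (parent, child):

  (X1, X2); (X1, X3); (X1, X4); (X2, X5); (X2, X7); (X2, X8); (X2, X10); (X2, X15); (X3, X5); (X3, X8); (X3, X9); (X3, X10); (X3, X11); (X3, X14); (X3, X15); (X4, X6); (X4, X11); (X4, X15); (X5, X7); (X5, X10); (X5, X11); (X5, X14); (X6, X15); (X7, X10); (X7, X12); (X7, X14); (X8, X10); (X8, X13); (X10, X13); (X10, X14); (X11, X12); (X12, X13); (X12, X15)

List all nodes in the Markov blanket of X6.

A node's Markov blanket = Pa ∪ Ch ∪ (parents of Ch other than the node itself).
X6 has parent X4.
X6 has child X15.
For each child, the remaining parents (spouses of X6):
  parents(X15) \ {X6} = {X2, X3, X4, X12}.
So the Markov blanket of X6 is {X2, X3, X4, X12, X15}.

{X2, X3, X4, X12, X15}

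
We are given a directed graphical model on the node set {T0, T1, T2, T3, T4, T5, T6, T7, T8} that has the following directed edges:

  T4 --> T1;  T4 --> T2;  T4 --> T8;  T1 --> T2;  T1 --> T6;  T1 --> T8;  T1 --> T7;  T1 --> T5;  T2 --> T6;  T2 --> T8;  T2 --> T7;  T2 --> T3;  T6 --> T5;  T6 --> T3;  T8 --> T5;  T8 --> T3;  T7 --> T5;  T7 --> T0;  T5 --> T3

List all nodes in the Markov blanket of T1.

{T2, T4, T5, T6, T7, T8}

T1's parents: T4.
T1's children: T2, T5, T6, T7, T8.
Parents of each child, excluding T1:
  T2: T4
  T6: T2
  T8: T2, T4
  T7: T2
  T5: T6, T7, T8
Union: {T4} ∪ {T2, T5, T6, T7, T8} ∪ {T2, T4, T6, T7, T8} = {T2, T4, T5, T6, T7, T8}.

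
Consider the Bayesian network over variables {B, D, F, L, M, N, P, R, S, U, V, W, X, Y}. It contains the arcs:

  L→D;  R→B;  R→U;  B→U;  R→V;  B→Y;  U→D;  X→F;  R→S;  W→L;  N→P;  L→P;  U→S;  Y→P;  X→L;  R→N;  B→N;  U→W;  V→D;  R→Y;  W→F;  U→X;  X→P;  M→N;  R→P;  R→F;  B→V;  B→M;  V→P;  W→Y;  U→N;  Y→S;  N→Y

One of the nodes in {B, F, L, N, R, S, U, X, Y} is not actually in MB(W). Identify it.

S

The Markov blanket of a node is its parents, its children, and the other parents of its children.
Ch(W) = {F, L, Y}.
W has parent U.
Other parents of W's children:
  Y: B, N, R
  L: X
  F: R, X
MB(W) = {B, F, L, N, R, U, X, Y}.
S is neither a parent, child, nor co-parent of W, so it does not belong.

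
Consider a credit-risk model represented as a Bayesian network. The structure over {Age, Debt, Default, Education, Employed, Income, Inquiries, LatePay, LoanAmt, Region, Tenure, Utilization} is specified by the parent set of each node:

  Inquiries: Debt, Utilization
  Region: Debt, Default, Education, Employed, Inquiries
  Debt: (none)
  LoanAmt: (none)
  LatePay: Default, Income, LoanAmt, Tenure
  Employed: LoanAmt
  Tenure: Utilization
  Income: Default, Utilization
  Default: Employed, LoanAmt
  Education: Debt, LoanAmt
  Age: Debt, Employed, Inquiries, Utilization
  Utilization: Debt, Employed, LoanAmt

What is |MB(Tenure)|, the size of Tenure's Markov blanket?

Parents of Tenure: Utilization.
Tenure has child LatePay.
Co-parents of Tenure (other parents of its children):
  LatePay: Default, Income, LoanAmt
MB(Tenure) = {Default, Income, LatePay, LoanAmt, Utilization}, which has 5 nodes.

5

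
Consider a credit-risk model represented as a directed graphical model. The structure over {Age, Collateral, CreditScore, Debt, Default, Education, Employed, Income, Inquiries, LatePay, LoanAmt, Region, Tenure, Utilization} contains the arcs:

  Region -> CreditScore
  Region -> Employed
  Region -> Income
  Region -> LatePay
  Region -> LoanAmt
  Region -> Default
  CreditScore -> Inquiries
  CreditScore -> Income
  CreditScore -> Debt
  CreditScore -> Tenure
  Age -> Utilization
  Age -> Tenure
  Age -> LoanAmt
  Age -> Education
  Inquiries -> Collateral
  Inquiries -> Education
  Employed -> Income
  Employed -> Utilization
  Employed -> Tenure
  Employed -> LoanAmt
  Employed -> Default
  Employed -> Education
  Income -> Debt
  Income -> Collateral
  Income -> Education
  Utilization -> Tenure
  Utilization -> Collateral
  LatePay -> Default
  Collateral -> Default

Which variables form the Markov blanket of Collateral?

{Default, Employed, Income, Inquiries, LatePay, Region, Utilization}

Collateral's children: Default.
Parents of Collateral: Income, Inquiries, Utilization.
For each child, the remaining parents (spouses of Collateral):
  Default also has parents Employed, LatePay, Region.
Union: {Income, Inquiries, Utilization} ∪ {Default} ∪ {Employed, LatePay, Region} = {Default, Employed, Income, Inquiries, LatePay, Region, Utilization}.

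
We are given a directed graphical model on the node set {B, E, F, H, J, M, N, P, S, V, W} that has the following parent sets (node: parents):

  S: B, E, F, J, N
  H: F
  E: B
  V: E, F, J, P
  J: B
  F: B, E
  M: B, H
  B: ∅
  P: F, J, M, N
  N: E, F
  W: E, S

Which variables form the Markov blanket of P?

{E, F, J, M, N, V}

P's children: V.
P has parents F, J, M, N.
Co-parents of P (other parents of its children):
  V also has parents E, F, J.
Taking the union gives {E, F, J, M, N, V}.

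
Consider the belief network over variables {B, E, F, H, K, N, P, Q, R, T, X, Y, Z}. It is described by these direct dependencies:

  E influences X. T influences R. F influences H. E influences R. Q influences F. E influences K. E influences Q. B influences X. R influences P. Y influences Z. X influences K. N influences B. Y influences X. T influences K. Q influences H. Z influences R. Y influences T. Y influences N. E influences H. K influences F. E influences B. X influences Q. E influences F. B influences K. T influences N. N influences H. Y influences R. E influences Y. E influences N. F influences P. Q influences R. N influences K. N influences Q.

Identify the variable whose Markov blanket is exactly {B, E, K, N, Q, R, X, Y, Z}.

The target node must have every member of {B, E, K, N, Q, R, X, Y, Z} as a parent, child, or co-parent, and no others.
Parents of T: Y; children: K, N, R; co-parents: B, E, N, Q, X, Y, Z.
These exactly cover the given set, so the node is T.

T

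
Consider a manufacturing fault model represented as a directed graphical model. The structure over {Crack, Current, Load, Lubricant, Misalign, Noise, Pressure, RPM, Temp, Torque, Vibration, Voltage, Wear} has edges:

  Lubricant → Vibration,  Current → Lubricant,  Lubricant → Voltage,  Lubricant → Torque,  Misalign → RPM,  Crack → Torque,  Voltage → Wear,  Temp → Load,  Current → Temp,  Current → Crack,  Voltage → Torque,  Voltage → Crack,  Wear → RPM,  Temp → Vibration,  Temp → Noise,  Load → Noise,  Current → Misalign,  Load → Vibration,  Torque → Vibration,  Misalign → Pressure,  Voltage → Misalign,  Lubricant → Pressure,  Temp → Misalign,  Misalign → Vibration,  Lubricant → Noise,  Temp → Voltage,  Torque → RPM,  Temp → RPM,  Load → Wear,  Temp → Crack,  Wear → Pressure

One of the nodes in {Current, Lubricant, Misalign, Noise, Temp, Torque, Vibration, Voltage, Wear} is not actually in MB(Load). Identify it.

Current

Children of Load: Noise, Vibration, Wear.
Pa(Load) = {Temp}.
For each child, the remaining parents (spouses of Load):
  Wear: Voltage
  Noise: Lubricant, Temp
  Vibration: Lubricant, Misalign, Temp, Torque
MB(Load) = {Lubricant, Misalign, Noise, Temp, Torque, Vibration, Voltage, Wear}.
Current is neither a parent, child, nor co-parent of Load, so it does not belong.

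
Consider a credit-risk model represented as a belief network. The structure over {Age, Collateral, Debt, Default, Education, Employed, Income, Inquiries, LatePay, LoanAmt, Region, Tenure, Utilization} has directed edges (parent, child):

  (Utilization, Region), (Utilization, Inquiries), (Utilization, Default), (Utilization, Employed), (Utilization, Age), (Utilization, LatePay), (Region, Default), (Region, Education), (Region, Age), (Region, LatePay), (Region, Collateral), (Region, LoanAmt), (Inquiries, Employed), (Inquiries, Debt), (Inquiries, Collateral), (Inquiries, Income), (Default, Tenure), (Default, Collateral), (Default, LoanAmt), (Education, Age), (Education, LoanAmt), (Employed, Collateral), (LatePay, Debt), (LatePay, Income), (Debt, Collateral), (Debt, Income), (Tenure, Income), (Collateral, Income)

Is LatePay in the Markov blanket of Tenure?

LatePay is a co-parent of Tenure: both are parents of Income.
So LatePay ∈ MB(Tenure).

Yes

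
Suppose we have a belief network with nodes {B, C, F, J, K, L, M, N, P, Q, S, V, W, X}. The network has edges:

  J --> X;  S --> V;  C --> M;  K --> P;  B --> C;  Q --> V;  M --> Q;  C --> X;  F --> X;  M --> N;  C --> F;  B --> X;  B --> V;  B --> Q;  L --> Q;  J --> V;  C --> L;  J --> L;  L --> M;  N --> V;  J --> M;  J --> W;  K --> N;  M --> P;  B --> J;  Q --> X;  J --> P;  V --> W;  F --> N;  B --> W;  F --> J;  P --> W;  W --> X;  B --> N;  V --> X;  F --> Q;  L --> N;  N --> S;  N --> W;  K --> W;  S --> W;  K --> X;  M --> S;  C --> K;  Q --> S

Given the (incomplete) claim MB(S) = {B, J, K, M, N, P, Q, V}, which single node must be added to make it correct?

Pa(S) = {M, N, Q}.
S has children V, W.
Parents of each child, excluding S:
  V's other parents are B, J, N, Q.
  W also has parents B, J, K, N, P, V.
MB(S) = {B, J, K, M, N, P, Q, V, W}.
Comparing with the claimed set, W is missing.

W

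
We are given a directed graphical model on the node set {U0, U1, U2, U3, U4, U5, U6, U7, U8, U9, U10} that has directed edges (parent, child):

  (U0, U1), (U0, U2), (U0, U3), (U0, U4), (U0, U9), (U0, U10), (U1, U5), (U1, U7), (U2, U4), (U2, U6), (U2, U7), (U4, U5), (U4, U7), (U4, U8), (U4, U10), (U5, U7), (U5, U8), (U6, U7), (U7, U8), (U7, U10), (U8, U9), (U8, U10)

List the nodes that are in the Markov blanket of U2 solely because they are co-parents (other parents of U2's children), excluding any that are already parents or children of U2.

{U1, U5}

Children of U2: U4, U6, U7.
  U4's other parent is U0.
  U6 has no other parent.
  U7's other parents are U1, U4, U5, U6.
Excluding nodes already adjacent to U2 (U0, U4, U6, U7), the co-parent-only contribution is {U1, U5}.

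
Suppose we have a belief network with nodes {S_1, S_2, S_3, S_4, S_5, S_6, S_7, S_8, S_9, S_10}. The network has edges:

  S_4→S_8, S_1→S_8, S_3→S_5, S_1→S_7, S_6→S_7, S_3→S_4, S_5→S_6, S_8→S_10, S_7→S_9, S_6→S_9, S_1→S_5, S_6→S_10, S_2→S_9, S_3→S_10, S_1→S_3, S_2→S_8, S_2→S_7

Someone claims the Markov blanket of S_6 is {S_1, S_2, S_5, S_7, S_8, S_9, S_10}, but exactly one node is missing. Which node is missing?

S_3

Pa(S_6) = {S_5}.
S_6 has children S_7, S_9, S_10.
For each child, the remaining parents (spouses of S_6):
  S_7 also has parents S_1, S_2.
  parents(S_9) \ {S_6} = {S_2, S_7}.
  S_10's other parents are S_3, S_8.
MB(S_6) = {S_1, S_2, S_3, S_5, S_7, S_8, S_9, S_10}.
Comparing with the claimed set, S_3 is missing.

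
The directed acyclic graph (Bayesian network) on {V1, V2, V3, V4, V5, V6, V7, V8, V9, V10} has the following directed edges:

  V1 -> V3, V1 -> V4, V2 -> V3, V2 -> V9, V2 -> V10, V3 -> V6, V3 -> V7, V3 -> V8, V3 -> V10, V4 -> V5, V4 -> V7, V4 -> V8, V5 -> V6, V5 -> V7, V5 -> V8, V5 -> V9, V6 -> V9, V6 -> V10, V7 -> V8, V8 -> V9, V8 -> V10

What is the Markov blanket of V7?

{V3, V4, V5, V8}

Pa(V7) = {V3, V4, V5}.
V7 has child V8.
For each child, the remaining parents (spouses of V7):
  parents(V8) \ {V7} = {V3, V4, V5}.
Taking the union gives {V3, V4, V5, V8}.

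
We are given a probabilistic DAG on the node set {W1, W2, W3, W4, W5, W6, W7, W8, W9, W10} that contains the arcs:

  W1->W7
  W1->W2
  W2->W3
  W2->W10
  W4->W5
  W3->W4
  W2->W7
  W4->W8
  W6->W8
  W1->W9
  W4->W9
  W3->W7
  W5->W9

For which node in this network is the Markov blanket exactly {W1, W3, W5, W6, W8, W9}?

The target node must have every member of {W1, W3, W5, W6, W8, W9} as a parent, child, or co-parent, and no others.
Parents of W4: W3; children: W5, W8, W9; co-parents: W1, W5, W6.
These exactly cover the given set, so the node is W4.

W4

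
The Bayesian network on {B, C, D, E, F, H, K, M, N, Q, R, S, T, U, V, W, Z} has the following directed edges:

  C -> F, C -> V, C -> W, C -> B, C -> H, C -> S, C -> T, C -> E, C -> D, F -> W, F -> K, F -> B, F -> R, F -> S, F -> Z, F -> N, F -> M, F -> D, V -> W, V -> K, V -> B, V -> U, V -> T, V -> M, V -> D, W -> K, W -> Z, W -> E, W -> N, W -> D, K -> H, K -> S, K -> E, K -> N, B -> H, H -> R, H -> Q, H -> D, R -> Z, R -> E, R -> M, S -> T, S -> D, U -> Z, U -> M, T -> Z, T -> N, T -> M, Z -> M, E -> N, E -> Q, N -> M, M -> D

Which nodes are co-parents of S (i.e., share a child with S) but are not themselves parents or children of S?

Children of S: D, T.
  T also has parents C, V.
  parents(D) \ {S} = {C, F, H, M, V, W}.
Excluding nodes already adjacent to S (C, D, F, K, T), the co-parent-only contribution is {H, M, V, W}.

{H, M, V, W}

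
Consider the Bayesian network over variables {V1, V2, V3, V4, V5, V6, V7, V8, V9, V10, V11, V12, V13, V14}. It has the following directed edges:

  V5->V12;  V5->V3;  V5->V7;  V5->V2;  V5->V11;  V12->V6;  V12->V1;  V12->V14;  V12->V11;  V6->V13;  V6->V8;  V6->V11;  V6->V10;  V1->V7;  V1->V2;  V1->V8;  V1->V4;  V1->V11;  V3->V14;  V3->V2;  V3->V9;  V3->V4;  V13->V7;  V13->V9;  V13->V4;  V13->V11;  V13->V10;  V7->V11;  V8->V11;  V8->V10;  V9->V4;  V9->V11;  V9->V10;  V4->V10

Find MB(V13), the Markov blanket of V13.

Recall MB(v) = parents ∪ children ∪ spouses, where spouses are the other parents of v's children.
V13's parents: V6.
V13's children: V4, V7, V9, V10, V11.
For each child, the remaining parents (spouses of V13):
  V7 also has parents V1, V5.
  V9 also has parent V3.
  parents(V4) \ {V13} = {V1, V3, V9}.
  V11 also has parents V1, V5, V6, V7, V8, V9, V12.
  V10's other parents are V4, V6, V8, V9.
So the Markov blanket of V13 is {V1, V3, V4, V5, V6, V7, V8, V9, V10, V11, V12}.

{V1, V3, V4, V5, V6, V7, V8, V9, V10, V11, V12}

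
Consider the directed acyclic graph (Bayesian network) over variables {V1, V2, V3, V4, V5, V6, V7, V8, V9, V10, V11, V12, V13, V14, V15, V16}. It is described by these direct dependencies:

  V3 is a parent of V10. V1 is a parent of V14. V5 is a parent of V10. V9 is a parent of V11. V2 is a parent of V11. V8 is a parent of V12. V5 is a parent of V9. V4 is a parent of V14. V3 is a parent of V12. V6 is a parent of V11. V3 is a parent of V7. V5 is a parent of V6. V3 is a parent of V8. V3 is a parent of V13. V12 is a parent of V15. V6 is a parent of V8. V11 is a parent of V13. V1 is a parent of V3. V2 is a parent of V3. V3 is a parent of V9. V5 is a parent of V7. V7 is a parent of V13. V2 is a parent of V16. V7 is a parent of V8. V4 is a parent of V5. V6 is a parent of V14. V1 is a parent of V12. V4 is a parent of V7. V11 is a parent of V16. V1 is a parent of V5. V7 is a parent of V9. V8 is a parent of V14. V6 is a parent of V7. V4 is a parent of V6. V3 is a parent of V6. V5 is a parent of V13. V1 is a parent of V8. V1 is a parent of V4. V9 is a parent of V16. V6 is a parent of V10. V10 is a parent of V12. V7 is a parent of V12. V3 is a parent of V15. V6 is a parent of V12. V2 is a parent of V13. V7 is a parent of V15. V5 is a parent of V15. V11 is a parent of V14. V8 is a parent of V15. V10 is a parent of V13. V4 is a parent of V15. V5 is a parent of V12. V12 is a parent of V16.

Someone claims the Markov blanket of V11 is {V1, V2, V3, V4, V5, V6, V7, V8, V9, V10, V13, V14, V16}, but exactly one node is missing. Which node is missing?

Pa(V11) = {V2, V6, V9}.
Ch(V11) = {V13, V14, V16}.
Co-parents of V11 (other parents of its children):
  parents(V13) \ {V11} = {V2, V3, V5, V7, V10}.
  V14's other parents are V1, V4, V6, V8.
  V16 also has parents V2, V9, V12.
MB(V11) = {V1, V2, V3, V4, V5, V6, V7, V8, V9, V10, V12, V13, V14, V16}.
Comparing with the claimed set, V12 is missing.

V12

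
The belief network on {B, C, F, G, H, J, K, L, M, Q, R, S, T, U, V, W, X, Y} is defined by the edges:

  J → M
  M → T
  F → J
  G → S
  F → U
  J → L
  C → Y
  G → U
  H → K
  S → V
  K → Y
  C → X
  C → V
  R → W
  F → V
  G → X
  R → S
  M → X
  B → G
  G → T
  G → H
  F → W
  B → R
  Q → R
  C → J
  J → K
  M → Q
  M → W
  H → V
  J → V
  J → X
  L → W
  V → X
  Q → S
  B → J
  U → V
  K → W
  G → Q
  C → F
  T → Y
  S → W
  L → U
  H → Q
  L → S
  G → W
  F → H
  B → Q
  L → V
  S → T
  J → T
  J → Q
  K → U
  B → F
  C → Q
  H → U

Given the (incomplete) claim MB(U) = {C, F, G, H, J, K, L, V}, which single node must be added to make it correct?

A node's Markov blanket = Pa ∪ Ch ∪ (parents of Ch other than the node itself).
Parents of U: F, G, H, K, L.
Ch(U) = {V}.
Parents of each child, excluding U:
  parents(V) \ {U} = {C, F, H, J, L, S}.
MB(U) = {C, F, G, H, J, K, L, S, V}.
Comparing with the claimed set, S is missing.

S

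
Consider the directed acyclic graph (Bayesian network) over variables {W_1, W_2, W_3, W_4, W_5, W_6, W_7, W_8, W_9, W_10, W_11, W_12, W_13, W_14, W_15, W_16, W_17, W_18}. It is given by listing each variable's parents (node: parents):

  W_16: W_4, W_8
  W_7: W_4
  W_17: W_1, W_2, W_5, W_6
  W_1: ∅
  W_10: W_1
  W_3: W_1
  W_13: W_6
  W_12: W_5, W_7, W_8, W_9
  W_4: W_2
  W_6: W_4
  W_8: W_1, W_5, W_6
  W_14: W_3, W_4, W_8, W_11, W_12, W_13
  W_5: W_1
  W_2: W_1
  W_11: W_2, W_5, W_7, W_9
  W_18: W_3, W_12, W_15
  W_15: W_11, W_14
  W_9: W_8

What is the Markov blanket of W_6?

{W_1, W_2, W_4, W_5, W_8, W_13, W_17}

The Markov blanket of a node is its parents, its children, and the other parents of its children.
Parents of W_6: W_4.
Children of W_6: W_8, W_13, W_17.
Parents of each child, excluding W_6:
  W_8: W_1, W_5
  W_13: —
  W_17: W_1, W_2, W_5
So the Markov blanket of W_6 is {W_1, W_2, W_4, W_5, W_8, W_13, W_17}.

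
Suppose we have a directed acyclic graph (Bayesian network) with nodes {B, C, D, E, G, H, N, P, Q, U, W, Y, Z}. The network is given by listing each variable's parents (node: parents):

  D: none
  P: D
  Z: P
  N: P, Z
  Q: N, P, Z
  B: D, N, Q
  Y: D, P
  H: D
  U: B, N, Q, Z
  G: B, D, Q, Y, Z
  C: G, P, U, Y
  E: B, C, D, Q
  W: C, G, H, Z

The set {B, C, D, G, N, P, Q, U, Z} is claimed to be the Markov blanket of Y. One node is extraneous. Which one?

N

Recall MB(v) = parents ∪ children ∪ spouses, where spouses are the other parents of v's children.
Pa(Y) = {D, P}.
Y's children: C, G.
For each child, the remaining parents (spouses of Y):
  G: B, D, Q, Z
  C: G, P, U
MB(Y) = {B, C, D, G, P, Q, U, Z}.
N is neither a parent, child, nor co-parent of Y, so it does not belong.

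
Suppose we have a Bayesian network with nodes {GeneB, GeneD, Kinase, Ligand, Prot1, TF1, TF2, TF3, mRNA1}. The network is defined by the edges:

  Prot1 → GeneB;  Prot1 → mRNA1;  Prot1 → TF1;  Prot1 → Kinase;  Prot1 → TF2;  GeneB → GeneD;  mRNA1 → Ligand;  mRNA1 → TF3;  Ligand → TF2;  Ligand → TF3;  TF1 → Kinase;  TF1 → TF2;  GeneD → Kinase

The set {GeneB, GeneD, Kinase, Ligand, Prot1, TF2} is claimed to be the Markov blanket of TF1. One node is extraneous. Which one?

GeneB

Recall MB(v) = parents ∪ children ∪ spouses, where spouses are the other parents of v's children.
TF1 has children Kinase, TF2.
Parents of TF1: Prot1.
Co-parents of TF1 (other parents of its children):
  Kinase: GeneD, Prot1
  TF2: Ligand, Prot1
MB(TF1) = {GeneD, Kinase, Ligand, Prot1, TF2}.
GeneB is neither a parent, child, nor co-parent of TF1, so it does not belong.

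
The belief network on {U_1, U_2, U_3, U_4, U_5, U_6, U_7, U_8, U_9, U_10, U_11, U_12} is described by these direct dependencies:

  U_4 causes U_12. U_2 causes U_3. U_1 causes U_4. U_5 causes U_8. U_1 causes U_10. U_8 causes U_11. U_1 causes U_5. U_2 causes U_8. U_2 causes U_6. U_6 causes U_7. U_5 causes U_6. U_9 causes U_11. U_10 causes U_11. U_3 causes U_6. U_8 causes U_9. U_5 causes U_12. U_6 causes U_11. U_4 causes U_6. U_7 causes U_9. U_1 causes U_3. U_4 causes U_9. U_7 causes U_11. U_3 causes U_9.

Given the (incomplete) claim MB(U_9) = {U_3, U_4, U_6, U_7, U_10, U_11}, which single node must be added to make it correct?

U_8

Pa(U_9) = {U_3, U_4, U_7, U_8}.
U_9 has child U_11.
Co-parents of U_9 (other parents of its children):
  U_11: U_6, U_7, U_8, U_10
MB(U_9) = {U_3, U_4, U_6, U_7, U_8, U_10, U_11}.
Comparing with the claimed set, U_8 is missing.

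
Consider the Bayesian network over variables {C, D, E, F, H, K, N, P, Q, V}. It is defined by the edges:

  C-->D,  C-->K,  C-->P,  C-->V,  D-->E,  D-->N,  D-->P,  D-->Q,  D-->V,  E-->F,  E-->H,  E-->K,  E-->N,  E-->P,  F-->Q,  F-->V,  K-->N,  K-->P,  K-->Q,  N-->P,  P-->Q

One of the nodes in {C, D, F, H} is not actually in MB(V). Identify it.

By definition, MB(V) is built from V's parents, V's children, and the co-parents of V.
V has parents C, D, F.
V has no children.
With no children, V has no spouses; the co-parent set is empty.
MB(V) = {C, D, F}.
H is neither a parent, child, nor co-parent of V, so it does not belong.

H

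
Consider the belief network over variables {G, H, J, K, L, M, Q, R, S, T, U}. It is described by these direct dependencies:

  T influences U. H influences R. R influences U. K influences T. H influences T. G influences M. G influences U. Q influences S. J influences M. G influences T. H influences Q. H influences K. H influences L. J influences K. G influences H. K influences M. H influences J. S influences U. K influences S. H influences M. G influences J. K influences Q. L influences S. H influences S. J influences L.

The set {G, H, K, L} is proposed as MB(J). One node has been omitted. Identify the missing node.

A node's Markov blanket = Pa ∪ Ch ∪ (parents of Ch other than the node itself).
Children of J: K, L, M.
J's parents: G, H.
Other parents of J's children:
  K's other parent is H.
  parents(L) \ {J} = {H}.
  M's other parents are G, H, K.
MB(J) = {G, H, K, L, M}.
Comparing with the claimed set, M is missing.

M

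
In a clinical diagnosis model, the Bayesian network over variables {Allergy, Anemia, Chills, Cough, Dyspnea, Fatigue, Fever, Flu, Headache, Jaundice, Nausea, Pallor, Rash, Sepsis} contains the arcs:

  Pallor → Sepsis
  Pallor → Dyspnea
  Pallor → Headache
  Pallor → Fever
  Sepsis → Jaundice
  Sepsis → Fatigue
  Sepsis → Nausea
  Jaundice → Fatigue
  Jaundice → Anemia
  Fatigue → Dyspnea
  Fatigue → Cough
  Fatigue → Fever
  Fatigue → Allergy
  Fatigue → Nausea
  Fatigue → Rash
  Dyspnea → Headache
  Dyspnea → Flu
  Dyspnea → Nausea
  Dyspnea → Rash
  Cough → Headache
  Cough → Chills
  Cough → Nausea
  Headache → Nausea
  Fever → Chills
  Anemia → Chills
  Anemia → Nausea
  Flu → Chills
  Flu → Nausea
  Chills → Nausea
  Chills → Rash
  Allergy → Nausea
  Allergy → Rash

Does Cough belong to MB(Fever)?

Yes

Cough is a co-parent of Fever: both are parents of Chills.
So Cough ∈ MB(Fever).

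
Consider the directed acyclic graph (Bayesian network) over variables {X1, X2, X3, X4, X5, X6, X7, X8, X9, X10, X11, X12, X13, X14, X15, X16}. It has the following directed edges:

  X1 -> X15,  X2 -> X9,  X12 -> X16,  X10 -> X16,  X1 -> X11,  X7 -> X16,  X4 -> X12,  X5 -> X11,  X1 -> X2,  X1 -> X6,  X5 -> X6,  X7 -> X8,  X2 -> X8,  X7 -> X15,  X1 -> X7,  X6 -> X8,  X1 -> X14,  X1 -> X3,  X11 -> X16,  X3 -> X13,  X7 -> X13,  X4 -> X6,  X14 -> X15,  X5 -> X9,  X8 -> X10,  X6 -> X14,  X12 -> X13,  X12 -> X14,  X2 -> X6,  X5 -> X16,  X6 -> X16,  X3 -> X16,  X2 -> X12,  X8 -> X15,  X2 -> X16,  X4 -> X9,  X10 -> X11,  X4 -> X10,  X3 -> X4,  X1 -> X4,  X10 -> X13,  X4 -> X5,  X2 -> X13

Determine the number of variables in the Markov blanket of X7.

13

X7's parents: X1.
X7 has children X8, X13, X15, X16.
Co-parents of X7 (other parents of its children):
  X8: X2, X6
  X13: X2, X3, X10, X12
  X15: X1, X8, X14
  X16: X2, X3, X5, X6, X10, X11, X12
MB(X7) = {X1, X2, X3, X5, X6, X8, X10, X11, X12, X13, X14, X15, X16}, which has 13 nodes.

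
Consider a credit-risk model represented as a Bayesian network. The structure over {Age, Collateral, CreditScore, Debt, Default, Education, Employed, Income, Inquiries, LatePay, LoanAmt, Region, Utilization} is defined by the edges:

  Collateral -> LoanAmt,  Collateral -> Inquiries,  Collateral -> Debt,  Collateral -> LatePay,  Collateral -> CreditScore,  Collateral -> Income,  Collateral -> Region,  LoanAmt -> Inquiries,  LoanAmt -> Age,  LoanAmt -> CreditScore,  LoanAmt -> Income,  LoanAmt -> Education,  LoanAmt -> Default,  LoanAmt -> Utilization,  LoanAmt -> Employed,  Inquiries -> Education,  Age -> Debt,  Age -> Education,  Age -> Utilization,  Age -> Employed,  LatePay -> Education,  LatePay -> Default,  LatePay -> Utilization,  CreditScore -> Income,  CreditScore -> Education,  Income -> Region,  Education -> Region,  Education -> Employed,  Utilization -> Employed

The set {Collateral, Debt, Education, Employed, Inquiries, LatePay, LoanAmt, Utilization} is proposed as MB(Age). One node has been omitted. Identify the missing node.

By definition, MB(Age) is built from Age's parents, Age's children, and the co-parents of Age.
Age's children: Debt, Education, Employed, Utilization.
Age's parents: LoanAmt.
Co-parents of Age (other parents of its children):
  Debt's other parent is Collateral.
  parents(Education) \ {Age} = {CreditScore, Inquiries, LatePay, LoanAmt}.
  Utilization also has parents LatePay, LoanAmt.
  Employed also has parents Education, LoanAmt, Utilization.
MB(Age) = {Collateral, CreditScore, Debt, Education, Employed, Inquiries, LatePay, LoanAmt, Utilization}.
Comparing with the claimed set, CreditScore is missing.

CreditScore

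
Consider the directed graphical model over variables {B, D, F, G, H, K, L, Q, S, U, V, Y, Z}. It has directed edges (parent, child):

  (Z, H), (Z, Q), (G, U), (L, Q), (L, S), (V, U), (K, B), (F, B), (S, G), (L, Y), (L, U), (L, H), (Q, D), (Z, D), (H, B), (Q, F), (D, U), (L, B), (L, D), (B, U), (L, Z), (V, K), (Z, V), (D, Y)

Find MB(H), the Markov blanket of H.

H's parents: L, Z.
Ch(H) = {B}.
Parents of each child, excluding H:
  parents(B) \ {H} = {F, K, L}.
Union: {L, Z} ∪ {B} ∪ {F, K, L} = {B, F, K, L, Z}.

{B, F, K, L, Z}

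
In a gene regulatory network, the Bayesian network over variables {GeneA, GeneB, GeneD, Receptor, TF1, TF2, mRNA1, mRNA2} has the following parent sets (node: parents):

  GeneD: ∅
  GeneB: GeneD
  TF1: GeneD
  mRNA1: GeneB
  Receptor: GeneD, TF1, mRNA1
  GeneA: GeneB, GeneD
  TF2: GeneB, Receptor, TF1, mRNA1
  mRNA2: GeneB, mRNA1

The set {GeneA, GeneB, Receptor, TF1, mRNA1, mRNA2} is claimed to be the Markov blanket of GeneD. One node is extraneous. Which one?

Parents of GeneD: none.
GeneD's children: GeneA, GeneB, Receptor, TF1.
Other parents of GeneD's children:
  GeneB has no other parent.
  TF1 has no other parent.
  Receptor's other parents are TF1, mRNA1.
  GeneA also has parent GeneB.
MB(GeneD) = {GeneA, GeneB, Receptor, TF1, mRNA1}.
mRNA2 is neither a parent, child, nor co-parent of GeneD, so it does not belong.

mRNA2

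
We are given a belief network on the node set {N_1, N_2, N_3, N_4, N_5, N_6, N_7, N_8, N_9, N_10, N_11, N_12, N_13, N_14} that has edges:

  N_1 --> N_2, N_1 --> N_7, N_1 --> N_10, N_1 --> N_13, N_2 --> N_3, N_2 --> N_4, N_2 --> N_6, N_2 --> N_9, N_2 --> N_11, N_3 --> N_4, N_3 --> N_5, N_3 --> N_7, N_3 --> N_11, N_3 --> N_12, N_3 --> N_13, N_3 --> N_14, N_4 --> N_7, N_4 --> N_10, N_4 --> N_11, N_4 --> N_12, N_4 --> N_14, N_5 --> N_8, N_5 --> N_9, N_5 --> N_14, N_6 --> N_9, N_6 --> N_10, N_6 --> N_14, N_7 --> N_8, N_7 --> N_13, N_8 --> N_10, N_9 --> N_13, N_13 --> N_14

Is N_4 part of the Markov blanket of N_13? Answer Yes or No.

N_4 is a co-parent of N_13: both are parents of N_14.
So N_4 ∈ MB(N_13).

Yes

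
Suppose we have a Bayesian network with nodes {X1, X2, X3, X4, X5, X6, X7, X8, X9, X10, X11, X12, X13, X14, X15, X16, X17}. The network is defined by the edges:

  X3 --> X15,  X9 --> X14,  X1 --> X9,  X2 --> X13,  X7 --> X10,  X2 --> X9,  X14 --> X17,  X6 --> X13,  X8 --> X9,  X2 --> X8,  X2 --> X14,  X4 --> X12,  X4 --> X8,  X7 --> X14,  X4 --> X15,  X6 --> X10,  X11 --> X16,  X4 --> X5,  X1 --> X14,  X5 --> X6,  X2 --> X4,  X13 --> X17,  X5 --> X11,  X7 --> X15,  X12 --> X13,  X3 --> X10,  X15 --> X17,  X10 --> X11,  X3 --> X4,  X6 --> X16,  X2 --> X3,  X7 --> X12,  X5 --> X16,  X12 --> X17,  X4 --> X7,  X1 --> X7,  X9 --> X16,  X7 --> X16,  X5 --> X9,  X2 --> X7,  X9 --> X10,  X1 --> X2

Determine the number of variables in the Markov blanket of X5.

A node's Markov blanket = Pa ∪ Ch ∪ (parents of Ch other than the node itself).
Parents of X5: X4.
Ch(X5) = {X6, X9, X11, X16}.
For each child, the remaining parents (spouses of X5):
  X6 has no other parent.
  X9 also has parents X1, X2, X8.
  parents(X11) \ {X5} = {X10}.
  X16 also has parents X6, X7, X9, X11.
MB(X5) = {X1, X2, X4, X6, X7, X8, X9, X10, X11, X16}, which has 10 nodes.

10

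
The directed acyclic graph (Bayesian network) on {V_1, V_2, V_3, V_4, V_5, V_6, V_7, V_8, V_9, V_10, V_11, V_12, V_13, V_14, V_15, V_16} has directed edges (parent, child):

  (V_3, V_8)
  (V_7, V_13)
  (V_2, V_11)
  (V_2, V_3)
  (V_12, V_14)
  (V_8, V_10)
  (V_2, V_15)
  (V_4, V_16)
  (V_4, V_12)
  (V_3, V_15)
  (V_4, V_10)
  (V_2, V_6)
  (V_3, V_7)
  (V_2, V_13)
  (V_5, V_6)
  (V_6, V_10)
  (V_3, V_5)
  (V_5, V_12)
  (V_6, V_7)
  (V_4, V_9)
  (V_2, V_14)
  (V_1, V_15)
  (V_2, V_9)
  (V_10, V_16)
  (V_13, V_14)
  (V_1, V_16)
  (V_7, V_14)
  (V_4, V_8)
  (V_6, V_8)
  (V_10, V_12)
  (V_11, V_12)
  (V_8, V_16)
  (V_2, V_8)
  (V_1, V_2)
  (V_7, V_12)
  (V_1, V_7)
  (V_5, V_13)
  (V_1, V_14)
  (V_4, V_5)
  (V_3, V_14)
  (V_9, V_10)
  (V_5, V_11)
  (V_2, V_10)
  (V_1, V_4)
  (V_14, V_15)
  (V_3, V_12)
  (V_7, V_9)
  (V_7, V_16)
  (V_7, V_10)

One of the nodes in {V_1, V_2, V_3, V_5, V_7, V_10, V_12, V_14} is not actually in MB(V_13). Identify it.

V_10

The Markov blanket of a node is its parents, its children, and the other parents of its children.
V_13 has parents V_2, V_5, V_7.
Ch(V_13) = {V_14}.
For each child, the remaining parents (spouses of V_13):
  V_14 also has parents V_1, V_2, V_3, V_7, V_12.
MB(V_13) = {V_1, V_2, V_3, V_5, V_7, V_12, V_14}.
V_10 is neither a parent, child, nor co-parent of V_13, so it does not belong.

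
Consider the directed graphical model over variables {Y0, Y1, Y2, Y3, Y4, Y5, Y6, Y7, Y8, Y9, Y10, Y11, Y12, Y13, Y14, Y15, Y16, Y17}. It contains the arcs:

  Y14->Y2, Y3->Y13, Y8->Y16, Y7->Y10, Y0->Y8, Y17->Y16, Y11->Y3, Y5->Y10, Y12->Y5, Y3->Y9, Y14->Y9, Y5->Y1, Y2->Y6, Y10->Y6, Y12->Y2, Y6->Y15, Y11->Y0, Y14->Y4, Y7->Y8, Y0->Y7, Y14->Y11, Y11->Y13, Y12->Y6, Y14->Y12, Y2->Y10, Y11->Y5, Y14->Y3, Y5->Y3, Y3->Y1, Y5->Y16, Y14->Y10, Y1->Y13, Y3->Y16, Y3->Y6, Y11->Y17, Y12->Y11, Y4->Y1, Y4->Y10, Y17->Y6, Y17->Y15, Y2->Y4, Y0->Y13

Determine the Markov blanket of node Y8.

Y8 has parents Y0, Y7.
Children of Y8: Y16.
Parents of each child, excluding Y8:
  Y16's other parents are Y3, Y5, Y17.
So the Markov blanket of Y8 is {Y0, Y3, Y5, Y7, Y16, Y17}.

{Y0, Y3, Y5, Y7, Y16, Y17}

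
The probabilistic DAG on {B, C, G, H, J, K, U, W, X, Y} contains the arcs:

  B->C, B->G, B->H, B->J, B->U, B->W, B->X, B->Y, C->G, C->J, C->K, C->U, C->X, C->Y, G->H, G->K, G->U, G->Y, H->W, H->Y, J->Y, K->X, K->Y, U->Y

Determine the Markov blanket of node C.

{B, G, H, J, K, U, X, Y}

Recall MB(v) = parents ∪ children ∪ spouses, where spouses are the other parents of v's children.
Pa(C) = {B}.
Ch(C) = {G, J, K, U, X, Y}.
Parents of each child, excluding C:
  G: B
  J: B
  K: G
  U: B, G
  X: B, K
  Y: B, G, H, J, K, U
Union: {B} ∪ {G, J, K, U, X, Y} ∪ {B, G, H, J, K, U} = {B, G, H, J, K, U, X, Y}.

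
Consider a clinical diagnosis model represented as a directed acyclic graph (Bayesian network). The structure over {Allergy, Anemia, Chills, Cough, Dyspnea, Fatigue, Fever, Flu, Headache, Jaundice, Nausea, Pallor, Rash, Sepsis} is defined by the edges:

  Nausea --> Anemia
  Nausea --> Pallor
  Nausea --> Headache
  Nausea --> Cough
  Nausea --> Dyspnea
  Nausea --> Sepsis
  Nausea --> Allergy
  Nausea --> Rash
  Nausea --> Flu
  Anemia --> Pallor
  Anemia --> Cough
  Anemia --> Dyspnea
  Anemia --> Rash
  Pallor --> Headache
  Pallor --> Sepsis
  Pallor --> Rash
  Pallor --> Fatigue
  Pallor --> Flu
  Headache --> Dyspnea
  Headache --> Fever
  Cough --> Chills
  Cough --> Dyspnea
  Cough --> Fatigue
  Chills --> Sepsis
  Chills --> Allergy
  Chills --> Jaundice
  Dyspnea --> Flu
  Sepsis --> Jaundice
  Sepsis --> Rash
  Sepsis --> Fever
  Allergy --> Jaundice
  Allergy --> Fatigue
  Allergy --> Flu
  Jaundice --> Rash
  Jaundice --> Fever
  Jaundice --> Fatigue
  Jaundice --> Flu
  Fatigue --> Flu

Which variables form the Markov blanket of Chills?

{Allergy, Cough, Jaundice, Nausea, Pallor, Sepsis}

Chills has parent Cough.
Ch(Chills) = {Allergy, Jaundice, Sepsis}.
Other parents of Chills's children:
  Sepsis also has parents Nausea, Pallor.
  Allergy also has parent Nausea.
  Jaundice's other parents are Allergy, Sepsis.
So the Markov blanket of Chills is {Allergy, Cough, Jaundice, Nausea, Pallor, Sepsis}.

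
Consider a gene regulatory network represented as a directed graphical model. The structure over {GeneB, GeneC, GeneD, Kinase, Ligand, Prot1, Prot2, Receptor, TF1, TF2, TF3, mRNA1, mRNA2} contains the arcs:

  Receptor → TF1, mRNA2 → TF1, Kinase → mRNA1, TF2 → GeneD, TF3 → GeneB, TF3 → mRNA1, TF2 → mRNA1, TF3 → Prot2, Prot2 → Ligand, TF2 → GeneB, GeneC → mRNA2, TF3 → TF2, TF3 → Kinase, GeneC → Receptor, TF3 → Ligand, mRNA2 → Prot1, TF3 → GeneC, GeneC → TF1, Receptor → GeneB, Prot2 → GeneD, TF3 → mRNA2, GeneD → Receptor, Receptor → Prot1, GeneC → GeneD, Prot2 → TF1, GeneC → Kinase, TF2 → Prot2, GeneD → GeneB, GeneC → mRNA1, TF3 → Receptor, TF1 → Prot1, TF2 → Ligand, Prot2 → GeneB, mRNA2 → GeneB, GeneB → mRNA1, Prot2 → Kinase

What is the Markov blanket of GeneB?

Children of GeneB: mRNA1.
GeneB's parents: GeneD, Prot2, Receptor, TF2, TF3, mRNA2.
Other parents of GeneB's children:
  mRNA1: GeneC, Kinase, TF2, TF3
MB(GeneB) = {GeneC, GeneD, Kinase, Prot2, Receptor, TF2, TF3, mRNA1, mRNA2}.

{GeneC, GeneD, Kinase, Prot2, Receptor, TF2, TF3, mRNA1, mRNA2}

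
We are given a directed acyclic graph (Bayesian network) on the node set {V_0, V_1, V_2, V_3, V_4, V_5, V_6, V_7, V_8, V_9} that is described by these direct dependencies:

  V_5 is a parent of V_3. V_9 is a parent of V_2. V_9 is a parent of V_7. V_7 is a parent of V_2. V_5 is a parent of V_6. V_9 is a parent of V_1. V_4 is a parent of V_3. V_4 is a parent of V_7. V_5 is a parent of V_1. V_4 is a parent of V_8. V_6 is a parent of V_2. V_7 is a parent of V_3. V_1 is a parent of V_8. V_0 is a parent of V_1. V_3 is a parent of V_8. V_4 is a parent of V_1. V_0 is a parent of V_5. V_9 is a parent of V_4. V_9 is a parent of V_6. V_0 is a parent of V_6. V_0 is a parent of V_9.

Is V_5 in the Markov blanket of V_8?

No

V_8's parents: V_1, V_3, V_4.
Ch(V_8) = {}.
V_8 has no children, so there are no co-parents.
MB(V_8) = {V_1, V_3, V_4}; V_5 is not in this set.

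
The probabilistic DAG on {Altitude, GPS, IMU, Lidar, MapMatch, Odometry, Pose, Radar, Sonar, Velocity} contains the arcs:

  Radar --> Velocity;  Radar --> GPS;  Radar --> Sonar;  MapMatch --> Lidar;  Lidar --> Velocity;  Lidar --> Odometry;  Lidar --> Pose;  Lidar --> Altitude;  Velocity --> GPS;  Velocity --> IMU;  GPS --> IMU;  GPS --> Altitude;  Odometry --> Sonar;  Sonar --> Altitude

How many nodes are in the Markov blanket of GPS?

Parents of GPS: Radar, Velocity.
GPS's children: Altitude, IMU.
For each child, the remaining parents (spouses of GPS):
  IMU's other parent is Velocity.
  Altitude's other parents are Lidar, Sonar.
MB(GPS) = {Altitude, IMU, Lidar, Radar, Sonar, Velocity}, which has 6 nodes.

6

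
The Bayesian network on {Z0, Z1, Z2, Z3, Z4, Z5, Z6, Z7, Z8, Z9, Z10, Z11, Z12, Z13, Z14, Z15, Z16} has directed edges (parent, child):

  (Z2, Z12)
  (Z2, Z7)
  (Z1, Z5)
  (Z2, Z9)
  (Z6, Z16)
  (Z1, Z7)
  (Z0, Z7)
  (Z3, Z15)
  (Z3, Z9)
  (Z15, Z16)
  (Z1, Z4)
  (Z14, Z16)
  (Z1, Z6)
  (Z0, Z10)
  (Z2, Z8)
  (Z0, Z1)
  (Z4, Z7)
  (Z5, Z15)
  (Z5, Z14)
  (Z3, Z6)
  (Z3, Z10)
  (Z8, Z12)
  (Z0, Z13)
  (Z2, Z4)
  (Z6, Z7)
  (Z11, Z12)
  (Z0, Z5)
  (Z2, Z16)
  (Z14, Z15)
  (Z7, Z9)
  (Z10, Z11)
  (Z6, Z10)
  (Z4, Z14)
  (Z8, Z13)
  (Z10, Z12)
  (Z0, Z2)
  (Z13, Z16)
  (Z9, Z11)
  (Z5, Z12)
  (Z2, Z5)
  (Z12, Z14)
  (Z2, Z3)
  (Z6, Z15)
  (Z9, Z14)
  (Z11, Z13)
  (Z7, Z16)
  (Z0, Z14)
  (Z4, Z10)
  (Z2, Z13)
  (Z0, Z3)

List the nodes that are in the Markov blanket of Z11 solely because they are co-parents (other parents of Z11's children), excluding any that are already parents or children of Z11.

Children of Z11: Z12, Z13.
  Z12 also has parents Z2, Z5, Z8, Z10.
  parents(Z13) \ {Z11} = {Z0, Z2, Z8}.
Excluding nodes already adjacent to Z11 (Z9, Z10, Z12, Z13), the co-parent-only contribution is {Z0, Z2, Z5, Z8}.

{Z0, Z2, Z5, Z8}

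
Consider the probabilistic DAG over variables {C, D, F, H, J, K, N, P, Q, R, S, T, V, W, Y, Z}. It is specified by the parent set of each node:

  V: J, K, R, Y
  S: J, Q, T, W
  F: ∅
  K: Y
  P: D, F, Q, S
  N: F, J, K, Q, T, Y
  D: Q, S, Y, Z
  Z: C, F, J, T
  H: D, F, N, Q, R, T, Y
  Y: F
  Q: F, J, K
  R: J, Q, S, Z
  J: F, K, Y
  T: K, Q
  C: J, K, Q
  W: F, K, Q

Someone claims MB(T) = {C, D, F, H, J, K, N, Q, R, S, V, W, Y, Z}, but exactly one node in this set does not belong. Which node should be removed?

V

Pa(T) = {K, Q}.
T has children H, N, S, Z.
Co-parents of T (other parents of its children):
  Z: C, F, J
  S: J, Q, W
  N: F, J, K, Q, Y
  H: D, F, N, Q, R, Y
MB(T) = {C, D, F, H, J, K, N, Q, R, S, W, Y, Z}.
V is neither a parent, child, nor co-parent of T, so it does not belong.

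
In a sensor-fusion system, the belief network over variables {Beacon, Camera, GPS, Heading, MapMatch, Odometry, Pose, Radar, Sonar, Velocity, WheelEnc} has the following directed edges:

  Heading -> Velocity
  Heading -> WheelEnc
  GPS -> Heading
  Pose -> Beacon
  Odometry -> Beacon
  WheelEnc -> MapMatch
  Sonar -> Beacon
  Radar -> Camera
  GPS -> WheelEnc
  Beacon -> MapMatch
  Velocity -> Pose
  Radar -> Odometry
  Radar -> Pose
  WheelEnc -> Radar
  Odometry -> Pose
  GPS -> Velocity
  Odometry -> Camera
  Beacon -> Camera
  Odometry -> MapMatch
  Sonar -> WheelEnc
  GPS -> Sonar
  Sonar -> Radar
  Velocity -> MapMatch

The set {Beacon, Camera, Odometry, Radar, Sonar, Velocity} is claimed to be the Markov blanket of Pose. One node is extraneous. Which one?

Camera

Pose has parents Odometry, Radar, Velocity.
Children of Pose: Beacon.
For each child, the remaining parents (spouses of Pose):
  Beacon's other parents are Odometry, Sonar.
MB(Pose) = {Beacon, Odometry, Radar, Sonar, Velocity}.
Camera is neither a parent, child, nor co-parent of Pose, so it does not belong.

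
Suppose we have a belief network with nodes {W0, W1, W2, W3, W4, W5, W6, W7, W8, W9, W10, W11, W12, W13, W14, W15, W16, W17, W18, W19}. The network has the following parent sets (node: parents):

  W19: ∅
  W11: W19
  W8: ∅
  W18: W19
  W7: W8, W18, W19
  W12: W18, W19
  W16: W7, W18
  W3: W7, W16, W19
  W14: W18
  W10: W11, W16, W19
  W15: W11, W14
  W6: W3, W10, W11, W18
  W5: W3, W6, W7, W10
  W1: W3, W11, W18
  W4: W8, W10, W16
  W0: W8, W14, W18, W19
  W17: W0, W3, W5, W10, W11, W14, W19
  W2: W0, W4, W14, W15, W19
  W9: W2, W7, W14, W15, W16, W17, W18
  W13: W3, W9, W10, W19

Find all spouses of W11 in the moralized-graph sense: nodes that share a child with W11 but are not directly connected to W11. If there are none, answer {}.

{W0, W3, W5, W14, W16, W18}

Children of W11: W1, W6, W10, W15, W17.
  W10 also has parents W16, W19.
  parents(W15) \ {W11} = {W14}.
  W6 also has parents W3, W10, W18.
  parents(W1) \ {W11} = {W3, W18}.
  parents(W17) \ {W11} = {W0, W3, W5, W10, W14, W19}.
Excluding nodes already adjacent to W11 (W1, W6, W10, W15, W17, W19), the co-parent-only contribution is {W0, W3, W5, W14, W16, W18}.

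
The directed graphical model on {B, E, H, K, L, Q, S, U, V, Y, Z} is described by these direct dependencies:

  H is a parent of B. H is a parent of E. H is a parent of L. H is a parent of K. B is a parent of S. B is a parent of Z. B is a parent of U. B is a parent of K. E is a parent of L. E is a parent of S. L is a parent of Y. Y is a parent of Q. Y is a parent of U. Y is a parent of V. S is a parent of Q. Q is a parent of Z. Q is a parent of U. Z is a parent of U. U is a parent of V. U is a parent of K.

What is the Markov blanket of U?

A node's Markov blanket = Pa ∪ Ch ∪ (parents of Ch other than the node itself).
Children of U: K, V.
U's parents: B, Q, Y, Z.
Co-parents of U (other parents of its children):
  parents(V) \ {U} = {Y}.
  K also has parents B, H.
Union: {B, Q, Y, Z} ∪ {K, V} ∪ {B, H, Y} = {B, H, K, Q, V, Y, Z}.

{B, H, K, Q, V, Y, Z}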